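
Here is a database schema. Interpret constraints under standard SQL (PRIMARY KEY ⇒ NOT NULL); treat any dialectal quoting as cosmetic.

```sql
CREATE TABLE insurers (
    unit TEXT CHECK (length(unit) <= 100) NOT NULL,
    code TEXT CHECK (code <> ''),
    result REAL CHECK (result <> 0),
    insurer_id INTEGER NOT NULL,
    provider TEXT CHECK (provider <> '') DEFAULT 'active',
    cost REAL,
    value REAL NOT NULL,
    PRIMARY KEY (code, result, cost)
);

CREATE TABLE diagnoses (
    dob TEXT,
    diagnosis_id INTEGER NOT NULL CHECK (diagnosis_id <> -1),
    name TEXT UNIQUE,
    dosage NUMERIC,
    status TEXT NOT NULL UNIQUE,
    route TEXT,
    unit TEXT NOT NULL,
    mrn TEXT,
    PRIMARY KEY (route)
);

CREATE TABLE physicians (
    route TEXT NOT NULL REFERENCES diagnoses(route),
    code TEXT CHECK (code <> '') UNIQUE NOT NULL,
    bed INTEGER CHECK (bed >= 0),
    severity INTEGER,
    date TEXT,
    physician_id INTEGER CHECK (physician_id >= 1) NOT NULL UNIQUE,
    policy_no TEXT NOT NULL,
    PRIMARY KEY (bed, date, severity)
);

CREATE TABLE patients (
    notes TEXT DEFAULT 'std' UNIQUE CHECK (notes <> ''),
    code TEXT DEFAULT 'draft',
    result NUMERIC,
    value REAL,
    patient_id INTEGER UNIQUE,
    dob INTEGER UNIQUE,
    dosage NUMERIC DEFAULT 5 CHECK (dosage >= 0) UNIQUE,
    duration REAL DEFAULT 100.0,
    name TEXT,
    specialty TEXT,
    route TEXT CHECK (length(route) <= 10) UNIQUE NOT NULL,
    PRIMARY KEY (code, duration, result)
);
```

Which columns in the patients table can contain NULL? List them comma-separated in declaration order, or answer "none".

- notes: CHECK does not forbid NULL (a CHECK constraint passes when its expression is NULL) → nullable.
- code: part of the PRIMARY KEY, which implies NOT NULL → not nullable.
- result: part of the PRIMARY KEY, which implies NOT NULL → not nullable.
- value: no NOT NULL constraint applies → nullable.
- patient_id: UNIQUE does not imply NOT NULL → nullable.
- dob: UNIQUE does not imply NOT NULL → nullable.
- dosage: CHECK does not forbid NULL (a CHECK constraint passes when its expression is NULL) → nullable.
- duration: part of the PRIMARY KEY, which implies NOT NULL → not nullable.
- name: no NOT NULL constraint applies → nullable.
- specialty: no NOT NULL constraint applies → nullable.
- route: declared NOT NULL → not nullable.

notes, value, patient_id, dob, dosage, name, specialty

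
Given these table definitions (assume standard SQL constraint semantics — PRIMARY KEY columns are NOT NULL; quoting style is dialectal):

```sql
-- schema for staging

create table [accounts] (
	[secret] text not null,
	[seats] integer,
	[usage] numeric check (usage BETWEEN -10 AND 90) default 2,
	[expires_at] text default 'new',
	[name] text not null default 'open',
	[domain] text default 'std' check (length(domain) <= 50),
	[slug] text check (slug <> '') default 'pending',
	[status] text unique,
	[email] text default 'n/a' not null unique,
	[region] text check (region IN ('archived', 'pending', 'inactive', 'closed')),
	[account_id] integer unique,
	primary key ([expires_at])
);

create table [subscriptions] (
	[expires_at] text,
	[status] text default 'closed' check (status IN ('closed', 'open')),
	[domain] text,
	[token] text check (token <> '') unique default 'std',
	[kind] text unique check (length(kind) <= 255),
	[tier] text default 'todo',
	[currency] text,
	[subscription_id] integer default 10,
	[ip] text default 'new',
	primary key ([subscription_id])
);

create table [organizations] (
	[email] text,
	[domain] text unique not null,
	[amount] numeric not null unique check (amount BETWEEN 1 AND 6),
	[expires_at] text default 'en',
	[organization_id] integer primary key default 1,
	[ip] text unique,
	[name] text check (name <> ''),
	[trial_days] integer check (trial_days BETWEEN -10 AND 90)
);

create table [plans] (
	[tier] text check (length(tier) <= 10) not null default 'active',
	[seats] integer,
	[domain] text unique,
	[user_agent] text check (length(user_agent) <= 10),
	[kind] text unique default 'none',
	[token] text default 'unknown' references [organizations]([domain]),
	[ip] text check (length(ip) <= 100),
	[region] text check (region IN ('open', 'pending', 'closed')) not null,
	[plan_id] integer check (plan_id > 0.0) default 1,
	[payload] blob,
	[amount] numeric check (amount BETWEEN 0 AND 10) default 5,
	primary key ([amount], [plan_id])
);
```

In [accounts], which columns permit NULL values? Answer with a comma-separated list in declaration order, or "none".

seats, usage, domain, slug, status, region, account_id

- secret: declared NOT NULL → not nullable.
- seats: no NOT NULL constraint applies → nullable.
- usage: CHECK does not forbid NULL (a CHECK constraint passes when its expression is NULL) → nullable.
- expires_at: part of the PRIMARY KEY, which implies NOT NULL → not nullable.
- name: declared NOT NULL → not nullable.
- domain: CHECK does not forbid NULL (a CHECK constraint passes when its expression is NULL) → nullable.
- slug: CHECK does not forbid NULL (a CHECK constraint passes when its expression is NULL) → nullable.
- status: UNIQUE does not imply NOT NULL → nullable.
- email: declared NOT NULL → not nullable.
- region: CHECK does not forbid NULL (a CHECK constraint passes when its expression is NULL) → nullable.
- account_id: UNIQUE does not imply NOT NULL → nullable.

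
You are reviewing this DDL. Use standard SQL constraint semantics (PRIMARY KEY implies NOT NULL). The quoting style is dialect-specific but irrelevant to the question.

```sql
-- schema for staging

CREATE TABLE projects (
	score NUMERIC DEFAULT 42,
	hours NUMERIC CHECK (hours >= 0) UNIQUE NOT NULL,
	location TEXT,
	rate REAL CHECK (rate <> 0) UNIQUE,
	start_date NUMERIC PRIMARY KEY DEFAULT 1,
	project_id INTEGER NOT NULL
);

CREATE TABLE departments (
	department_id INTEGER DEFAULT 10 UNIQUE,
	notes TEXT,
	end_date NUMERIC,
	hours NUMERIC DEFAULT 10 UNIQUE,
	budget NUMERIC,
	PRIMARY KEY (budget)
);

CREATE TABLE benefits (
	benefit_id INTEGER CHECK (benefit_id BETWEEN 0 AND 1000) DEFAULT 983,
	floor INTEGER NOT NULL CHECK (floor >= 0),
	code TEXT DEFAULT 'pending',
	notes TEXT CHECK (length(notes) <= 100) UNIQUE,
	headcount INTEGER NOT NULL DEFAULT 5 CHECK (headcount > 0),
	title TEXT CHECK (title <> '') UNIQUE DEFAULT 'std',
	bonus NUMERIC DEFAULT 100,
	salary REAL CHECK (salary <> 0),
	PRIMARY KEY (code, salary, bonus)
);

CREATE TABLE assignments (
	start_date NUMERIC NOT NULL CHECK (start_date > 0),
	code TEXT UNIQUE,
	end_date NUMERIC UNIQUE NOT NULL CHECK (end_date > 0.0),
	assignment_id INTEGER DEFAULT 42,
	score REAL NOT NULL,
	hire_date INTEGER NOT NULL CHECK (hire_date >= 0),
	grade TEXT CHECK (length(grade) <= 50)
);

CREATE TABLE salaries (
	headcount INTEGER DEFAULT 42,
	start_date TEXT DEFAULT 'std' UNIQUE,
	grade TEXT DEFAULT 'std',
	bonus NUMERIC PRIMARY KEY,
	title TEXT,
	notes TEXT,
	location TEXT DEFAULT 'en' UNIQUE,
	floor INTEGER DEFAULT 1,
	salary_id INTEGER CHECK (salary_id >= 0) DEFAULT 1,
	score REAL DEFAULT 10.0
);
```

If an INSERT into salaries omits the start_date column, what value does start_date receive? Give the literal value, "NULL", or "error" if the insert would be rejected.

'std'

start_date has an explicit DEFAULT 'std'.
When the column is omitted from an INSERT, that default is used.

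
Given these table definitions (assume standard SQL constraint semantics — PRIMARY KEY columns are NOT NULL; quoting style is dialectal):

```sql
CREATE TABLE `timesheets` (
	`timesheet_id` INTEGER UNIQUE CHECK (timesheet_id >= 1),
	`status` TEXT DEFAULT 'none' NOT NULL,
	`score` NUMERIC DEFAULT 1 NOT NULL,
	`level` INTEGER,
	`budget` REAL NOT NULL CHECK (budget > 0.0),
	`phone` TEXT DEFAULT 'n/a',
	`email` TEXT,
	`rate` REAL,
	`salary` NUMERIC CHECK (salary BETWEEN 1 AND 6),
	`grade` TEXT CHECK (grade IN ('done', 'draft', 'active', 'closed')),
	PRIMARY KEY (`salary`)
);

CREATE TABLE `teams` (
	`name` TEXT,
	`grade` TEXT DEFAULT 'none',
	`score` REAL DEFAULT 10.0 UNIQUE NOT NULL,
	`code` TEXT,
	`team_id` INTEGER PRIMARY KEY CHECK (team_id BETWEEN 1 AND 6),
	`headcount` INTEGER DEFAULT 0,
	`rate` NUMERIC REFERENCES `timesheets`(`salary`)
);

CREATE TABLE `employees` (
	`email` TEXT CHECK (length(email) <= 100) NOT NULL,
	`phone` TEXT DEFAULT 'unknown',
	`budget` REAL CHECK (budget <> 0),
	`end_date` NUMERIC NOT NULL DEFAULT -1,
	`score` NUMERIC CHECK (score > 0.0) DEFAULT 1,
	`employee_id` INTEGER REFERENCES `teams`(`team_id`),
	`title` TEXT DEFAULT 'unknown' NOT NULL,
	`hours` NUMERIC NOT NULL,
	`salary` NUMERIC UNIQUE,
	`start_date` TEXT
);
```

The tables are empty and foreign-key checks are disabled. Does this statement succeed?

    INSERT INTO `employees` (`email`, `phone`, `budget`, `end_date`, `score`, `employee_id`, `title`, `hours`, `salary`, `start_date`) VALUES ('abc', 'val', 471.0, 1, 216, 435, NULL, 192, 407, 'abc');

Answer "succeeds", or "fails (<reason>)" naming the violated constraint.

fails (NOT NULL on title)

title is explicitly set to NULL, but title is declared NOT NULL.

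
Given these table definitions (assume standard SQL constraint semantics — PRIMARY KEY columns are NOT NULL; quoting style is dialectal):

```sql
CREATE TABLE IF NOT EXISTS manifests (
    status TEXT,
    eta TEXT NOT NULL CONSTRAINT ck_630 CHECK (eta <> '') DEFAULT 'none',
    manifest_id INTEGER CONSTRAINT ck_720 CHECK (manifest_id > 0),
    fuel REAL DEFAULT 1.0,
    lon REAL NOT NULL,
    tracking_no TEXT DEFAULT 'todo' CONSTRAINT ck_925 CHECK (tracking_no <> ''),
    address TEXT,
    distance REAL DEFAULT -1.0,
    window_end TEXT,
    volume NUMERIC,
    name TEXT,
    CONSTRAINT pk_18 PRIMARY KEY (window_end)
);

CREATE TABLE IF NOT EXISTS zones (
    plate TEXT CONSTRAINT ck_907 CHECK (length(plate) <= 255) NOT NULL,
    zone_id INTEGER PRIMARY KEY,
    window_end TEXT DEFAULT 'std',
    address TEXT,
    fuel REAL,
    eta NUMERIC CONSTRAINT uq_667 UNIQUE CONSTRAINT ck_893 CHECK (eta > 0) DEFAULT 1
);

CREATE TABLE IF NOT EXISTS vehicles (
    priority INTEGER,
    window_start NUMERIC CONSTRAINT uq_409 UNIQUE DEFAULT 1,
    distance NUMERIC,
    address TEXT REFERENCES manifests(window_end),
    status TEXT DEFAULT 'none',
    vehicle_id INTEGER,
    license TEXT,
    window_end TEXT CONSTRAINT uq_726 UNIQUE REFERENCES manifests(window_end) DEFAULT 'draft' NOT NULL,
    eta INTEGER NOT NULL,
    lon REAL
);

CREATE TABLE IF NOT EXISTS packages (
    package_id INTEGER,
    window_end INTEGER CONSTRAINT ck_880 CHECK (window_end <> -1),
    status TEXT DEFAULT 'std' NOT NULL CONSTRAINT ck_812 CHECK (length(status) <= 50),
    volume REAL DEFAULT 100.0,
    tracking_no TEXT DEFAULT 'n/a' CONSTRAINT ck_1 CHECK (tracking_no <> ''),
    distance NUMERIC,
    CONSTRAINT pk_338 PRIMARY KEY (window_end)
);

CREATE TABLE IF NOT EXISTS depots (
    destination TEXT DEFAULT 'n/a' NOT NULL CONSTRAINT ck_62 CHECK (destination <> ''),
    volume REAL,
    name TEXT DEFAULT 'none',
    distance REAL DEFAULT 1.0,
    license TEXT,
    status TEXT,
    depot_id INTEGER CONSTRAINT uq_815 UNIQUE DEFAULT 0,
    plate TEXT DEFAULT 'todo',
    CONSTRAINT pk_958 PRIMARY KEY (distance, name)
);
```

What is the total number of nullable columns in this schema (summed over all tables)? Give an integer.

manifests: 8 nullable (status, manifest_id, fuel, tracking_no, address, distance, volume, name — PK (window_end) and explicit NOT NULL columns excluded).
zones: 4 nullable (window_end, address, fuel, eta — PK (zone_id) and explicit NOT NULL columns excluded).
vehicles: 8 nullable (priority, window_start, distance, address, status, vehicle_id, license, lon — PK none and explicit NOT NULL columns excluded).
packages: 4 nullable (package_id, volume, tracking_no, distance — PK (window_end) and explicit NOT NULL columns excluded).
depots: 5 nullable (volume, license, status, depot_id, plate — PK (distance, name) and explicit NOT NULL columns excluded).
Total: 8 + 4 + 8 + 4 + 5 = 29.

29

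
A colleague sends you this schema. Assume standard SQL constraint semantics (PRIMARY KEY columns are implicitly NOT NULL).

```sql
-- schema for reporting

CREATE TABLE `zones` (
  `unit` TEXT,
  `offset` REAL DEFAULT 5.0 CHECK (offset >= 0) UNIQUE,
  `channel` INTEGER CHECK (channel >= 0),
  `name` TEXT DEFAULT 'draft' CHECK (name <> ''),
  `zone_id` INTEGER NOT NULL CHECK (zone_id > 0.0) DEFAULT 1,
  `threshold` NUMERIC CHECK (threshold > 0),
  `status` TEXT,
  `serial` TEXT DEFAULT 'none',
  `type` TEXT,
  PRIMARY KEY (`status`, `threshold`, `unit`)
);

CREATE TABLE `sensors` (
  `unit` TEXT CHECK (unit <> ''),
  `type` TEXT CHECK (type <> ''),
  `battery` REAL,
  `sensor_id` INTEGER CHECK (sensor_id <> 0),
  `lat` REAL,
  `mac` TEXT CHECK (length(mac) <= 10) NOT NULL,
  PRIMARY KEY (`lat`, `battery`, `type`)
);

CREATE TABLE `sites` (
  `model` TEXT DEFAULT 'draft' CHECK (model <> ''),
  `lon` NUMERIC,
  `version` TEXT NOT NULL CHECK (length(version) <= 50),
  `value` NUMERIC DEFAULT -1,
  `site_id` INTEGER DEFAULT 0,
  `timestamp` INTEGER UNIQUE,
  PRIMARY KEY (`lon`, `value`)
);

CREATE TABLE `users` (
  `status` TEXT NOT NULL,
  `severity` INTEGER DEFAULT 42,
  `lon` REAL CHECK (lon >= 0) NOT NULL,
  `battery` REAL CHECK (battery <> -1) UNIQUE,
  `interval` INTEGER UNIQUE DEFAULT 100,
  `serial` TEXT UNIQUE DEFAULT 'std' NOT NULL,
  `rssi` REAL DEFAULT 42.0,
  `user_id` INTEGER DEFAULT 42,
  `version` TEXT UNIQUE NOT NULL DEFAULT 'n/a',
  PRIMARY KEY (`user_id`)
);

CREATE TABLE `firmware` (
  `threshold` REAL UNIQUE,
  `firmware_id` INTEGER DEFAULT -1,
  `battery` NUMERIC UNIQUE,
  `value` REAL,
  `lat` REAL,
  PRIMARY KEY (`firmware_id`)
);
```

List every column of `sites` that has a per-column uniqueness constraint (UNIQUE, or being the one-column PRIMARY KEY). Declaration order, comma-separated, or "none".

timestamp

- model: no UNIQUE or single-column PK constraint.
- lon: part of a composite PRIMARY KEY — only the tuple is unique, not this column on its own.
- version: no UNIQUE or single-column PK constraint.
- value: part of a composite PRIMARY KEY — only the tuple is unique, not this column on its own.
- site_id: no UNIQUE or single-column PK constraint.
- timestamp: declared UNIQUE → unique.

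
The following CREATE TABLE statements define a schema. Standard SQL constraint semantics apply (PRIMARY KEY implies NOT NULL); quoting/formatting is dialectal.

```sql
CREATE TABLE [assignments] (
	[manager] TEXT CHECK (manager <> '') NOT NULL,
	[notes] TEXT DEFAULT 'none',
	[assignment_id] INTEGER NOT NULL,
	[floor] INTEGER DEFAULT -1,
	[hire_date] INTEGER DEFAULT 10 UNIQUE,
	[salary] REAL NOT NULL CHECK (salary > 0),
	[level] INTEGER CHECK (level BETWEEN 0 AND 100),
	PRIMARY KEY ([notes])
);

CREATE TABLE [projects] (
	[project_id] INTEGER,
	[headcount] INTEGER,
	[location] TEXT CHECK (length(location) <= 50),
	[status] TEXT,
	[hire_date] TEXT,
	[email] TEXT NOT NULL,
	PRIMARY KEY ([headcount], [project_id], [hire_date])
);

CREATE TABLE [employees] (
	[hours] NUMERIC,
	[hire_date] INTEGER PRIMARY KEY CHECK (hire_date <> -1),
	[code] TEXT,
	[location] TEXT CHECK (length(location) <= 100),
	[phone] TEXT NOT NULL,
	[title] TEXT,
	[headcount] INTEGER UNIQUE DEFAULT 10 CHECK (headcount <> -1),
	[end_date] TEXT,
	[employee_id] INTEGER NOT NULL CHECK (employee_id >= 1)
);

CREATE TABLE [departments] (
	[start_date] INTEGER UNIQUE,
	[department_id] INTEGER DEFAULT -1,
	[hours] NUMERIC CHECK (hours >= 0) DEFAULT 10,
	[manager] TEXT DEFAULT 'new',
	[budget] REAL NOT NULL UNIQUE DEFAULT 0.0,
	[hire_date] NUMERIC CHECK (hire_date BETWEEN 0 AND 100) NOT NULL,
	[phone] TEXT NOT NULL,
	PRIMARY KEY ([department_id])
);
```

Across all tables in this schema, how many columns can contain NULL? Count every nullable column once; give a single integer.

assignments: 3 nullable (floor, hire_date, level — PK (notes) and explicit NOT NULL columns excluded).
projects: 2 nullable (location, status — PK (headcount, project_id, hire_date) and explicit NOT NULL columns excluded).
employees: 6 nullable (hours, code, location, title, headcount, end_date — PK (hire_date) and explicit NOT NULL columns excluded).
departments: 3 nullable (start_date, hours, manager — PK (department_id) and explicit NOT NULL columns excluded).
Total: 3 + 2 + 6 + 3 = 14.

14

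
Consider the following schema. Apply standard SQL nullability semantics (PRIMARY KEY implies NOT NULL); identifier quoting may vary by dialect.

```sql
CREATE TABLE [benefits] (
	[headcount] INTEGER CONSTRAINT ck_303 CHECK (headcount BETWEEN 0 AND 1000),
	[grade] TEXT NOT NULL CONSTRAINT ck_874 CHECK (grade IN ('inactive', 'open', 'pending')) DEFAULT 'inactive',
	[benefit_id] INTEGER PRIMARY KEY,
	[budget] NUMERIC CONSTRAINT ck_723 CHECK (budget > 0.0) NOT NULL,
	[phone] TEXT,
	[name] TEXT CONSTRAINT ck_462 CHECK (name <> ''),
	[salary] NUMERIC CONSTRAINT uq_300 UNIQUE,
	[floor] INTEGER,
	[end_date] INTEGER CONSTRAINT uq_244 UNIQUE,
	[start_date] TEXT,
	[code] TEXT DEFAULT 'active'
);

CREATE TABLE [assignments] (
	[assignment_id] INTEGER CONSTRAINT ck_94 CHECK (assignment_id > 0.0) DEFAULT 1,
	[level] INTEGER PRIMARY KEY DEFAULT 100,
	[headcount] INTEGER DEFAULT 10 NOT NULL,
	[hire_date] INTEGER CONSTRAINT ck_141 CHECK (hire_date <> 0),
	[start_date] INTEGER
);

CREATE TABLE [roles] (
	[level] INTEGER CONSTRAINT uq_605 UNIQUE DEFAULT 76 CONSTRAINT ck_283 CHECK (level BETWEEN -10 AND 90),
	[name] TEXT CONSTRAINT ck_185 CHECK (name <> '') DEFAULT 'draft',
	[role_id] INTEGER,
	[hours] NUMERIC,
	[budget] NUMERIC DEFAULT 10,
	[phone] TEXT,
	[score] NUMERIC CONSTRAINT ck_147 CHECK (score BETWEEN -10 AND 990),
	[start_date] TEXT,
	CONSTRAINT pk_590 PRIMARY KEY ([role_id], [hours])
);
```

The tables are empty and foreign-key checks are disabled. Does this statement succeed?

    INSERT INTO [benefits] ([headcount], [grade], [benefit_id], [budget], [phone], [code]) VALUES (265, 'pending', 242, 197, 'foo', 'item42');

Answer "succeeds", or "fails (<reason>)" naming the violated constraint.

NOT NULL columns: benefit_id is supplied; budget is supplied; grade is supplied.
CHECK constraints: 265 satisfies (headcount BETWEEN 0 AND 1000); 'pending' satisfies (grade IN ('inactive', 'open', 'pending')); 197 satisfies (budget > 0.0).
No constraint is violated.

succeeds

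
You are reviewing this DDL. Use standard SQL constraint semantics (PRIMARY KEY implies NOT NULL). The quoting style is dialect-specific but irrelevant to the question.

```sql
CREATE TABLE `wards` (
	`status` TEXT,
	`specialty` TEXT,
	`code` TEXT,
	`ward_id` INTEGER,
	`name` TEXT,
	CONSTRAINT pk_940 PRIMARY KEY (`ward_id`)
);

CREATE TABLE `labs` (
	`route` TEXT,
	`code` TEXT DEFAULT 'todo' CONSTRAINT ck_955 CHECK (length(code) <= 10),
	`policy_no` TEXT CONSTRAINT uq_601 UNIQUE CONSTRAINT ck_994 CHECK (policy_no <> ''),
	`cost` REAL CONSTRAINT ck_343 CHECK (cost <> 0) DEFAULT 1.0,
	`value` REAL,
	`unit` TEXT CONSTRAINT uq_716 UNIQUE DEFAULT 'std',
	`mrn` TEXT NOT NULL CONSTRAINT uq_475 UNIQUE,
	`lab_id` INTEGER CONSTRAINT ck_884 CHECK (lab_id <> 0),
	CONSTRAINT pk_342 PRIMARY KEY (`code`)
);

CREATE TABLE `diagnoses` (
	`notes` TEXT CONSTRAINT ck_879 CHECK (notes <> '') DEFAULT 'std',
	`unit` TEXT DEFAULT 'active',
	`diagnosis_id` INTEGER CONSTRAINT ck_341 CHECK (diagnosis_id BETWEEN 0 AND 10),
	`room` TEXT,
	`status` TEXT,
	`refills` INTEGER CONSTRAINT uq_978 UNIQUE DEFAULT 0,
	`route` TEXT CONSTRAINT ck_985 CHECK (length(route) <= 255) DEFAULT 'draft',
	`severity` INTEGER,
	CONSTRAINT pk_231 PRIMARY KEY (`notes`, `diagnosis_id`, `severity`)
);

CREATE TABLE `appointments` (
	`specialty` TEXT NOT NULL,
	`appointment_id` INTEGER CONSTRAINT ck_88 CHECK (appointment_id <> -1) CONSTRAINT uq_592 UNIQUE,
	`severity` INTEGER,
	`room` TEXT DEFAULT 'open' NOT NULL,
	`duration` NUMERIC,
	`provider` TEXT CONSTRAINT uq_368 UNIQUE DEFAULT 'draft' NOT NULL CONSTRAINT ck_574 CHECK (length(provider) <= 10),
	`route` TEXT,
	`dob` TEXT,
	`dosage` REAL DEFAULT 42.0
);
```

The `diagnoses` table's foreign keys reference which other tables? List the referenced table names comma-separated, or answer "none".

No column in diagnoses has a REFERENCES clause.

none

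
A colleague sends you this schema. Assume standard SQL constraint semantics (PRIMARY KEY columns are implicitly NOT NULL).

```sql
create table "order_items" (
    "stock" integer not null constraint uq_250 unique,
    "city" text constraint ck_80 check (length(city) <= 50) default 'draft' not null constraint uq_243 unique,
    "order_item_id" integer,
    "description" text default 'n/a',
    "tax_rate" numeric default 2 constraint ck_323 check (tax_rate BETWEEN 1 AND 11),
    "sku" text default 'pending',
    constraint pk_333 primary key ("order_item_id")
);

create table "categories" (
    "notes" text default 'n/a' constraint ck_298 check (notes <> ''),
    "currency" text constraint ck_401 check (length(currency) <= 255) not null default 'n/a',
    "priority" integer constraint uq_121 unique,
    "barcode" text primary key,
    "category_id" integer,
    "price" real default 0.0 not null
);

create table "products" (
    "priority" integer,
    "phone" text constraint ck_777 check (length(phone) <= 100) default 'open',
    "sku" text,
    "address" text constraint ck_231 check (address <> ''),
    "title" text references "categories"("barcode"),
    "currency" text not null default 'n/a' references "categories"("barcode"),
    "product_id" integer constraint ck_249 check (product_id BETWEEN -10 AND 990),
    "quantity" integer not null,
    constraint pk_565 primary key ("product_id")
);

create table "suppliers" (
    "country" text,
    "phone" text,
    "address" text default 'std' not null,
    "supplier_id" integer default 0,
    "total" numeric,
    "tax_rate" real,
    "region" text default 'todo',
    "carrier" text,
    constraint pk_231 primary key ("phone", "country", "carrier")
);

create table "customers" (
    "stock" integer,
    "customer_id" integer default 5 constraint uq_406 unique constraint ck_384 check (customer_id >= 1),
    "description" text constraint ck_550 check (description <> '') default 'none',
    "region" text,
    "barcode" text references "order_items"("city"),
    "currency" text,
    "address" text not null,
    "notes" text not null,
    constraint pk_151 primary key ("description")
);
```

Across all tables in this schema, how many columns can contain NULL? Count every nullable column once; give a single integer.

order_items: 3 nullable (description, tax_rate, sku — PK (order_item_id) and explicit NOT NULL columns excluded).
categories: 3 nullable (notes, priority, category_id — PK (barcode) and explicit NOT NULL columns excluded).
products: 5 nullable (priority, phone, sku, address, title — PK (product_id) and explicit NOT NULL columns excluded).
suppliers: 4 nullable (supplier_id, total, tax_rate, region — PK (phone, country, carrier) and explicit NOT NULL columns excluded).
customers: 5 nullable (stock, customer_id, region, barcode, currency — PK (description) and explicit NOT NULL columns excluded).
Total: 3 + 3 + 5 + 4 + 5 = 20.

20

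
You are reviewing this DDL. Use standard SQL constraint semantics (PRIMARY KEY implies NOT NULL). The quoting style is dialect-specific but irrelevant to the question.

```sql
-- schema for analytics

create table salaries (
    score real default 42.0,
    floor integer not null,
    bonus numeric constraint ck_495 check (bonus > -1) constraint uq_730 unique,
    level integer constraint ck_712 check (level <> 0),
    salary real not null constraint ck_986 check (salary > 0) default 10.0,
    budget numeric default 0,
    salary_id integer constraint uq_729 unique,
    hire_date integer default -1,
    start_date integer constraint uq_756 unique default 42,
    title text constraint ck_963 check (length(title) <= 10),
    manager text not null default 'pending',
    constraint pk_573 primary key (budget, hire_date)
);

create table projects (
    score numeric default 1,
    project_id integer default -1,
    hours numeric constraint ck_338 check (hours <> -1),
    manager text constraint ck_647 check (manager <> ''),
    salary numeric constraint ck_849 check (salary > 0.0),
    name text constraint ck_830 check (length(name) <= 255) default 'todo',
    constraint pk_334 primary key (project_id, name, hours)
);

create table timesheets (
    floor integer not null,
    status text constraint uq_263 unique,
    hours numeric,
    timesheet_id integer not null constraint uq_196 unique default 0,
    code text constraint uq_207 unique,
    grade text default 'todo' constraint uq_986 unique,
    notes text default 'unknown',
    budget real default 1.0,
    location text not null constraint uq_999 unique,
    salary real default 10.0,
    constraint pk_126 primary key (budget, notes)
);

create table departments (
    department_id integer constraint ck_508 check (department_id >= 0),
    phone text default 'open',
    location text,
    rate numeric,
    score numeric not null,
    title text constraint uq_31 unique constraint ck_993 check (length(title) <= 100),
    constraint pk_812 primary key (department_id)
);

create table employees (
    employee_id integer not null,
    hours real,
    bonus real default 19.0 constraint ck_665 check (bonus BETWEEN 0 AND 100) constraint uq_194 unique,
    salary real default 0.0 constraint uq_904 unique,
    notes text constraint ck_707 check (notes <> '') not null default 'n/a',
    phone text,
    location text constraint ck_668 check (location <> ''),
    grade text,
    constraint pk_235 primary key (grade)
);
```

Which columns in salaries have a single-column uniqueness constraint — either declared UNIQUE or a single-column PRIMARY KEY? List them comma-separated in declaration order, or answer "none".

- score: no UNIQUE or single-column PK constraint.
- floor: no UNIQUE or single-column PK constraint.
- bonus: declared UNIQUE → unique.
- level: no UNIQUE or single-column PK constraint.
- salary: no UNIQUE or single-column PK constraint.
- budget: part of a composite PRIMARY KEY — only the tuple is unique, not this column on its own.
- salary_id: declared UNIQUE → unique.
- hire_date: part of a composite PRIMARY KEY — only the tuple is unique, not this column on its own.
- start_date: declared UNIQUE → unique.
- title: no UNIQUE or single-column PK constraint.
- manager: no UNIQUE or single-column PK constraint.

bonus, salary_id, start_date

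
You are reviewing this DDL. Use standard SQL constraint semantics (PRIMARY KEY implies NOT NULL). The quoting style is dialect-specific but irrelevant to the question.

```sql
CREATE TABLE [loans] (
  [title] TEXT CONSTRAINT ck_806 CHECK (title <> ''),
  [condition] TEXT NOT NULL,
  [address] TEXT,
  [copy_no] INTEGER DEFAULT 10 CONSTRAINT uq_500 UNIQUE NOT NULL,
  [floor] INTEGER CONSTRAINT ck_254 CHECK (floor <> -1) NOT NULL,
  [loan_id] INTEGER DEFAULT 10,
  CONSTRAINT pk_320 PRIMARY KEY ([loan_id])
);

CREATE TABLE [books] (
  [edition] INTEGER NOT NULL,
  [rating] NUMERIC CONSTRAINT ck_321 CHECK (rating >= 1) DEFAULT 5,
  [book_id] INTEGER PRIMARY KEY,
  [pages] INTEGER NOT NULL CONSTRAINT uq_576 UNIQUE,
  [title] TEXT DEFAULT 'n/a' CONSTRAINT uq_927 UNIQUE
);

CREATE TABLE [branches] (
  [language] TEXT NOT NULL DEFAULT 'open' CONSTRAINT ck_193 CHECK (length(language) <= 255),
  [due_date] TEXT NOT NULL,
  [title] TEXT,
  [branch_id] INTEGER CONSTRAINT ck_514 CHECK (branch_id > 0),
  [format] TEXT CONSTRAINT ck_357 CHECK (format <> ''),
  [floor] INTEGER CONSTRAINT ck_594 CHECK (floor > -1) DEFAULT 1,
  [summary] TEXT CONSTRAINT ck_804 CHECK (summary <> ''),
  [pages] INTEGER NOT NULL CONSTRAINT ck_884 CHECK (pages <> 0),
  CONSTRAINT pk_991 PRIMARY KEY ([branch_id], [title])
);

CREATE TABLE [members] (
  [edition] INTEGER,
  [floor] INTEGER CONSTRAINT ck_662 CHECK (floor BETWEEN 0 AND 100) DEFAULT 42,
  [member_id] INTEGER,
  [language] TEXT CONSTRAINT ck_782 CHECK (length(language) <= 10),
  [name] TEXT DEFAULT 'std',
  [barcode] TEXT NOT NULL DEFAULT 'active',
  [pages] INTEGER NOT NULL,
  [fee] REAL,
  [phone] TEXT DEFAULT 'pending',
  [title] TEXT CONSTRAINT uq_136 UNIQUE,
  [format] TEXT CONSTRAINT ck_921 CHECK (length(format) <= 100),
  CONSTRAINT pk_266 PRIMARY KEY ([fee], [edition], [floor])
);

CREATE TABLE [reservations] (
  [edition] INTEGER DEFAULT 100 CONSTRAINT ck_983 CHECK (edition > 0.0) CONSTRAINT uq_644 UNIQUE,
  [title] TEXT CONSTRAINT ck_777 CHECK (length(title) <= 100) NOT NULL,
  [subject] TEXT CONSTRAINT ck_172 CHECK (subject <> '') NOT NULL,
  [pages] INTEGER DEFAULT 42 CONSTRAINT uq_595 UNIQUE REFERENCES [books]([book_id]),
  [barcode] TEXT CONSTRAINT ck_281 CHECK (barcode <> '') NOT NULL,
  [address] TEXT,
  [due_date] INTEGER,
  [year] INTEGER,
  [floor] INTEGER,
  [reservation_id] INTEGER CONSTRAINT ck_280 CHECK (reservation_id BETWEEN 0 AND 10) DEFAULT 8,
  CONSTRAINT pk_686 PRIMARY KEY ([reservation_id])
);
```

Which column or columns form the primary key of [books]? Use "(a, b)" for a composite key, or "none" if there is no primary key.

book_id

book_id is declared PRIMARY KEY inline on the column.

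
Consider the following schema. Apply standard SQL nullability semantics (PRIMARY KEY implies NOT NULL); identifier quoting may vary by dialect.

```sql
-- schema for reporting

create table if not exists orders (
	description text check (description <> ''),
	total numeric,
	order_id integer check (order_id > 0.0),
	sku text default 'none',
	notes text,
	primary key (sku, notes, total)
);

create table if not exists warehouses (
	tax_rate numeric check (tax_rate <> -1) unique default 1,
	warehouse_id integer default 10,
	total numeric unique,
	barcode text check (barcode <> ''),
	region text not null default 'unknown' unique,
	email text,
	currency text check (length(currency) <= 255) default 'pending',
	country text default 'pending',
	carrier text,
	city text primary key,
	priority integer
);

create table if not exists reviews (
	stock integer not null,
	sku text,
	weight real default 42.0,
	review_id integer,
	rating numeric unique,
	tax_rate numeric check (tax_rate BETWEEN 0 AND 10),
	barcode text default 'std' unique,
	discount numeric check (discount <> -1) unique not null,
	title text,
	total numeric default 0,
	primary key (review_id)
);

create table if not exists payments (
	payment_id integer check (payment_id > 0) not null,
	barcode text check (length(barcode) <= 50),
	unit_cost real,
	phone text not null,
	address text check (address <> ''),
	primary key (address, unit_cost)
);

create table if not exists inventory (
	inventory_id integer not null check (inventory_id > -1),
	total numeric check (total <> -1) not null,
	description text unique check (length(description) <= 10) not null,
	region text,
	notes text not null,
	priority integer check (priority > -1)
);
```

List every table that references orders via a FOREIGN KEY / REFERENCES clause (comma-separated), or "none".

No REFERENCES clause anywhere in the schema names orders.

none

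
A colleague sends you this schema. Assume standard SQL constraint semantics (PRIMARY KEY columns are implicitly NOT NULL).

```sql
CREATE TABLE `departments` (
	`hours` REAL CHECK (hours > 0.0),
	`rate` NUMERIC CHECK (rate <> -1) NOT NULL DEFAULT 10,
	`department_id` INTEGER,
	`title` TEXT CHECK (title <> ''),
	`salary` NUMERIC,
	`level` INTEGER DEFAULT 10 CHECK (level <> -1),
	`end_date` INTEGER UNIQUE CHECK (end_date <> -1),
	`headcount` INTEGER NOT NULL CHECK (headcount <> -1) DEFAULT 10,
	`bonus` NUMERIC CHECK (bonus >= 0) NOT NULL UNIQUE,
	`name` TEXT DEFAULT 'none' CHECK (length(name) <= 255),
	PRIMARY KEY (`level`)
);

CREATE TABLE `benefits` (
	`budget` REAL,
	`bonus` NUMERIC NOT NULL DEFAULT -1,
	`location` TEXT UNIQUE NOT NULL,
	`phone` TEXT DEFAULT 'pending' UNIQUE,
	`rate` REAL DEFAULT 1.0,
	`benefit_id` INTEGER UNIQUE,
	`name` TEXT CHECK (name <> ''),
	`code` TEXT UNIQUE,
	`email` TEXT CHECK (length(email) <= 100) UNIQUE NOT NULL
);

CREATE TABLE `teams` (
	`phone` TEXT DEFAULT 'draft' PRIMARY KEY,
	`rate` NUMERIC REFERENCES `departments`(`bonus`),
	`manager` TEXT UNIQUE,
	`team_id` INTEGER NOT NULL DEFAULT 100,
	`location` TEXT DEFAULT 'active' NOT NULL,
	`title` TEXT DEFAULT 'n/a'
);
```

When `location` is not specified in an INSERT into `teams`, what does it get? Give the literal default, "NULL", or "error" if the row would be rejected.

location has an explicit DEFAULT 'active'.
When the column is omitted from an INSERT, that default is used.

'active'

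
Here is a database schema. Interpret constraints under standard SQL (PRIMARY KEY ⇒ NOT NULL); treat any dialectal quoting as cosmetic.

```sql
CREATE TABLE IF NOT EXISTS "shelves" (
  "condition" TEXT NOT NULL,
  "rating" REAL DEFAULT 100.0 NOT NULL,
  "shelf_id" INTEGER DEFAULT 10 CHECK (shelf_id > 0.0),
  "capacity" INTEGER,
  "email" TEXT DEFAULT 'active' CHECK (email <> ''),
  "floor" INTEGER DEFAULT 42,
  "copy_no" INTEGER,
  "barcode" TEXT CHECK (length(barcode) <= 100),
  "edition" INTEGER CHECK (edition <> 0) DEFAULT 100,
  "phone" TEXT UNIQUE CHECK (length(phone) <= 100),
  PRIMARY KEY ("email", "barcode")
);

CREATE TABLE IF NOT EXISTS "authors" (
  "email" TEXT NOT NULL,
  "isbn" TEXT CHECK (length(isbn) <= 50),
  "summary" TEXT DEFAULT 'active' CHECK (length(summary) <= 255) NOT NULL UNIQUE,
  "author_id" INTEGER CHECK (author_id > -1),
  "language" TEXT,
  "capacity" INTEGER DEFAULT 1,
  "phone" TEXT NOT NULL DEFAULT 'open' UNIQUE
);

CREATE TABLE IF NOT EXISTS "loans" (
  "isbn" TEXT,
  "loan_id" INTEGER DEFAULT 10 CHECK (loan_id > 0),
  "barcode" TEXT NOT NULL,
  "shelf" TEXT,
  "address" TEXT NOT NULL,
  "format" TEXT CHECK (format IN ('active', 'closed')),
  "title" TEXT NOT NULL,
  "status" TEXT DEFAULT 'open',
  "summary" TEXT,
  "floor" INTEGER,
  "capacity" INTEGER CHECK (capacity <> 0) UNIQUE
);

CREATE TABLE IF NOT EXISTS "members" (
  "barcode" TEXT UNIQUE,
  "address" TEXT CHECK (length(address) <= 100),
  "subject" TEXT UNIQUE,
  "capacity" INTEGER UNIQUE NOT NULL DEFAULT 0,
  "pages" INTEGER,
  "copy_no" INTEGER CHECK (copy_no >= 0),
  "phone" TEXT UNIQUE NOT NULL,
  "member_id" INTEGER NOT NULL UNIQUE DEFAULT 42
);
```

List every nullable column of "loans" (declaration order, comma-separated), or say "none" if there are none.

- isbn: no NOT NULL constraint applies → nullable.
- loan_id: CHECK does not forbid NULL (a CHECK constraint passes when its expression is NULL) → nullable.
- barcode: declared NOT NULL → not nullable.
- shelf: no NOT NULL constraint applies → nullable.
- address: declared NOT NULL → not nullable.
- format: CHECK does not forbid NULL (a CHECK constraint passes when its expression is NULL) → nullable.
- title: declared NOT NULL → not nullable.
- status: DEFAULT only fills an omitted column; an explicit NULL is still allowed → nullable.
- summary: no NOT NULL constraint applies → nullable.
- floor: no NOT NULL constraint applies → nullable.
- capacity: CHECK does not forbid NULL (a CHECK constraint passes when its expression is NULL) → nullable.

isbn, loan_id, shelf, format, status, summary, floor, capacity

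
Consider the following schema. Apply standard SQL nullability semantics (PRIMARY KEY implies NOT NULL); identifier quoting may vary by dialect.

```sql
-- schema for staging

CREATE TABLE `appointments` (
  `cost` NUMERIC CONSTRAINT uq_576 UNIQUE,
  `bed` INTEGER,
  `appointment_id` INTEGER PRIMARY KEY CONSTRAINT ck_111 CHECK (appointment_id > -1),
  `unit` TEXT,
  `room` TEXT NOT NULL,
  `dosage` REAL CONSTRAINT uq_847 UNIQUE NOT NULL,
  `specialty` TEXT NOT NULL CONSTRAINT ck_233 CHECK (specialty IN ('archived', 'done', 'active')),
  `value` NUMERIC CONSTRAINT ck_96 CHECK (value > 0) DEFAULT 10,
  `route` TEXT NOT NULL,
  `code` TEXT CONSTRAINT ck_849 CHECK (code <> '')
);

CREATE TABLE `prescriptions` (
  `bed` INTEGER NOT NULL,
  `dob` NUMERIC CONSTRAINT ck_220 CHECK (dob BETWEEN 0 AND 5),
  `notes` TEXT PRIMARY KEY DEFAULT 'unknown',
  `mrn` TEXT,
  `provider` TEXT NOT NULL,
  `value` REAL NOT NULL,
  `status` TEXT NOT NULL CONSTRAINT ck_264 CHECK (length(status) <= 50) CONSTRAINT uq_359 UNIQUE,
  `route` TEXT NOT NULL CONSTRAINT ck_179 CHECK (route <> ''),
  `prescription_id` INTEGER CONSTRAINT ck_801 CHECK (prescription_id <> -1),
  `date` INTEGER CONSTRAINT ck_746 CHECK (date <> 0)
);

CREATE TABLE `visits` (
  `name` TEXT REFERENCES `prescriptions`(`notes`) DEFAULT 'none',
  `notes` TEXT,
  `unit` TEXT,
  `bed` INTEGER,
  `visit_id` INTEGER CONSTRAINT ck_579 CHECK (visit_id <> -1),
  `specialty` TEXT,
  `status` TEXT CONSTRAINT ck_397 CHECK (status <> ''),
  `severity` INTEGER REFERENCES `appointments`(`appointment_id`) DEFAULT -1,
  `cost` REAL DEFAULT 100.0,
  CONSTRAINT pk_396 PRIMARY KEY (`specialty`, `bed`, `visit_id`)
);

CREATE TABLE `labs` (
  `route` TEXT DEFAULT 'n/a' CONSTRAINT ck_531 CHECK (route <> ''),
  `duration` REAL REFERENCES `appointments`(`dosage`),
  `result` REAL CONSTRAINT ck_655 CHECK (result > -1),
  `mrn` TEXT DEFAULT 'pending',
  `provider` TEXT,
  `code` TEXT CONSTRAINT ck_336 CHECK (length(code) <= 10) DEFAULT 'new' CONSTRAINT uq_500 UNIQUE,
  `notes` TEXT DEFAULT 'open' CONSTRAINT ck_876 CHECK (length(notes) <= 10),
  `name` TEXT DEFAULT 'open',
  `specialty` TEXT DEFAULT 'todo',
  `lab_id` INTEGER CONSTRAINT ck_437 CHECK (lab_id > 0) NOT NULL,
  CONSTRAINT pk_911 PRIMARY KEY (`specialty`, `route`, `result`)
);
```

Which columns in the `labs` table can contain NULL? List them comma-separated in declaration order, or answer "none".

- route: part of the PRIMARY KEY, which implies NOT NULL → not nullable.
- duration: a foreign key column may be NULL unless separately constrained → nullable.
- result: part of the PRIMARY KEY, which implies NOT NULL → not nullable.
- mrn: DEFAULT only fills an omitted column; an explicit NULL is still allowed → nullable.
- provider: no NOT NULL constraint applies → nullable.
- code: CHECK does not forbid NULL (a CHECK constraint passes when its expression is NULL) → nullable.
- notes: CHECK does not forbid NULL (a CHECK constraint passes when its expression is NULL) → nullable.
- name: DEFAULT only fills an omitted column; an explicit NULL is still allowed → nullable.
- specialty: part of the PRIMARY KEY, which implies NOT NULL → not nullable.
- lab_id: declared NOT NULL → not nullable.

duration, mrn, provider, code, notes, name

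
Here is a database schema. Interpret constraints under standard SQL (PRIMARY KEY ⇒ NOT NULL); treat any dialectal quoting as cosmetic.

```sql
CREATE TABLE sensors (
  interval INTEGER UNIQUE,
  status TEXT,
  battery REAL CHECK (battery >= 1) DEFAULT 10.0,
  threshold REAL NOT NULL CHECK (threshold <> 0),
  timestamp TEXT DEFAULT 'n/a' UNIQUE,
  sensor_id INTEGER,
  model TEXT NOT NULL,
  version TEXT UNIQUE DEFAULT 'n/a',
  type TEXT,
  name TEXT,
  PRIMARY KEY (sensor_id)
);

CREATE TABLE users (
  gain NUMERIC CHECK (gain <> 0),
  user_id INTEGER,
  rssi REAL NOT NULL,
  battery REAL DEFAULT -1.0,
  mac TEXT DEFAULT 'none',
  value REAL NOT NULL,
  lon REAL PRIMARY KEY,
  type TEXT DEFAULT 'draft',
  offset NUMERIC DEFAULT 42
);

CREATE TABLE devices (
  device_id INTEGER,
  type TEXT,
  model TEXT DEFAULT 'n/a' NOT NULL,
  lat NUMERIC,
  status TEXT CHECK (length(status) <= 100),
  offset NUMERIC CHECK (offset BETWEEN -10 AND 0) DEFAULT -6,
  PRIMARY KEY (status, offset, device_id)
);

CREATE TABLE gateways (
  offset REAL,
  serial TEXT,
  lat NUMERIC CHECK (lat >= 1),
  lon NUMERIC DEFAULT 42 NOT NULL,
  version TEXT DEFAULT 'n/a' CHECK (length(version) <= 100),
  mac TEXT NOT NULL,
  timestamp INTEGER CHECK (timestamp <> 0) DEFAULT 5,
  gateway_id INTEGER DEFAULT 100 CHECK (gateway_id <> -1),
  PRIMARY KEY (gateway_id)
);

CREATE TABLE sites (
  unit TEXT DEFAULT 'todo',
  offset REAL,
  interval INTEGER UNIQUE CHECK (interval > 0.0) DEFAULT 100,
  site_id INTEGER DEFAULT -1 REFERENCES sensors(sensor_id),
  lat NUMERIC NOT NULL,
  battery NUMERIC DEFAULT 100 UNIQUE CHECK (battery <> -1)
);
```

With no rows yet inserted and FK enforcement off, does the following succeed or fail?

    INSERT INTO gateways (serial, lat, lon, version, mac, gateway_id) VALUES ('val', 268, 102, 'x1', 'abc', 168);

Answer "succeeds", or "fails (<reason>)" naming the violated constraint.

NOT NULL columns: gateway_id is supplied; lon is supplied; mac is supplied.
CHECK constraints: 268 satisfies (lat >= 1); 'x1' satisfies (length(version) <= 100); 168 satisfies (gateway_id <> -1).
No constraint is violated.

succeeds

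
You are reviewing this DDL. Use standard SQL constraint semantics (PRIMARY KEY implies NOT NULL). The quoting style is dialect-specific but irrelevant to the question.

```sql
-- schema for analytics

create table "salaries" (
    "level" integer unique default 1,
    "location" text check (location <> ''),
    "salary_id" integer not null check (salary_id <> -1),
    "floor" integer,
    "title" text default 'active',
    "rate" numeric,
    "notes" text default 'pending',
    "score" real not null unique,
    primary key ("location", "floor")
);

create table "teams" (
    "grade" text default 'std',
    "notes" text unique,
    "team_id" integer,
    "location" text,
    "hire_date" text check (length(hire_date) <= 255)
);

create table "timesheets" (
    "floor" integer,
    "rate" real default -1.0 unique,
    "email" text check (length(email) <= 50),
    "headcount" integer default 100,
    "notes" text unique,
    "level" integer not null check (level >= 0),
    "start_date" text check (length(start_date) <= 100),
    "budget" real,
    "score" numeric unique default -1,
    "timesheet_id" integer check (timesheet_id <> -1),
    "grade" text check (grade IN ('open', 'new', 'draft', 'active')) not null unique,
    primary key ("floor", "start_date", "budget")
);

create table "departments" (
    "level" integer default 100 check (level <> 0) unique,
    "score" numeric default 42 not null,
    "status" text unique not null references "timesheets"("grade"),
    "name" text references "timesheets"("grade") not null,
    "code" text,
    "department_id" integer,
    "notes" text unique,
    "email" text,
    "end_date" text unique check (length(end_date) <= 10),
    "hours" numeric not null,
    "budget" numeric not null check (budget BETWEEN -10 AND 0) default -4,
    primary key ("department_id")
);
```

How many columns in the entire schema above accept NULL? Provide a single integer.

salaries: 4 nullable (level, title, rate, notes — PK (location, floor) and explicit NOT NULL columns excluded).
teams: 5 nullable (grade, notes, team_id, location, hire_date — PK none and explicit NOT NULL columns excluded).
timesheets: 6 nullable (rate, email, headcount, notes, score, timesheet_id — PK (floor, start_date, budget) and explicit NOT NULL columns excluded).
departments: 5 nullable (level, code, notes, email, end_date — PK (department_id) and explicit NOT NULL columns excluded).
Total: 4 + 5 + 6 + 5 = 20.

20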